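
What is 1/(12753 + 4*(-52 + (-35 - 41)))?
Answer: 1/12241 ≈ 8.1693e-5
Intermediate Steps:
1/(12753 + 4*(-52 + (-35 - 41))) = 1/(12753 + 4*(-52 - 76)) = 1/(12753 + 4*(-128)) = 1/(12753 - 512) = 1/12241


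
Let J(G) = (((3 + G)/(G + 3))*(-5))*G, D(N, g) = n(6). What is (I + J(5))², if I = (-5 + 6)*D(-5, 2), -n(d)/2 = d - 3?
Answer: 961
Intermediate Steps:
n(d) = 6 - 2*d (n(d) = -2*(d - 3) = -2*(-3 + d) = 6 - 2*d)
D(N, g) = -6 (D(N, g) = 6 - 2*6 = 6 - 12 = -6)
J(G) = -5*G (J(G) = (((3 + G)/(3 + G))*(-5))*G = (1*(-5))*G = -5*G)
I = -6 (I = (-5 + 6)*(-6) = 1*(-6) = -6)
(I + J(5))² = (-6 - 5*5)² = (-6 - 25)² = (-31)² = 961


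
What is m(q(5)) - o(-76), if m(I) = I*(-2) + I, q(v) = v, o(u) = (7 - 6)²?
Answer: -6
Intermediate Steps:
o(u) = 1 (o(u) = 1² = 1)
m(I) = -I (m(I) = -2*I + I = -I)
m(q(5)) - o(-76) = -1*5 - 1*1 = -5 - 1 = -6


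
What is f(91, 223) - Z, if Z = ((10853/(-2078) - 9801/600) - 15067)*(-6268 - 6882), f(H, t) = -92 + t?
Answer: -824610263883/4156 ≈ -1.9841e+8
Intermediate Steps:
Z = 824610808319/4156 (Z = ((10853*(-1/2078) - 9801*1/600) - 15067)*(-13150) = ((-10853/2078 - 3267/200) - 15067)*(-13150) = (-4479713/207800 - 15067)*(-13150) = -3135402313/207800*(-13150) = 824610808319/4156 ≈ 1.9841e+8)
f(91, 223) - Z = (-92 + 223) - 1*824610808319/4156 = 131 - 824610808319/4156 = -824610263883/4156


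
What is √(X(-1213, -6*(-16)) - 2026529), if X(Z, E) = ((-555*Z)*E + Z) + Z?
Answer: √62599685 ≈ 7912.0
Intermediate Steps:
X(Z, E) = 2*Z - 555*E*Z (X(Z, E) = (-555*E*Z + Z) + Z = (Z - 555*E*Z) + Z = 2*Z - 555*E*Z)
√(X(-1213, -6*(-16)) - 2026529) = √(-1213*(2 - (-3330)*(-16)) - 2026529) = √(-1213*(2 - 555*96) - 2026529) = √(-1213*(2 - 53280) - 2026529) = √(-1213*(-53278) - 2026529) = √(64626214 - 2026529) = √62599685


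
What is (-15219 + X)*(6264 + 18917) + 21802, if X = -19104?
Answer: -864265661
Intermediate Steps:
(-15219 + X)*(6264 + 18917) + 21802 = (-15219 - 19104)*(6264 + 18917) + 21802 = -34323*25181 + 21802 = -864287463 + 21802 = -864265661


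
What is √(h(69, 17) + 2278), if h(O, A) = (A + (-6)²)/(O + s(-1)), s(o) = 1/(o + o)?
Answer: 24*√74254/137 ≈ 47.737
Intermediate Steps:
s(o) = 1/(2*o)
h(O, A) = (36 + A)/(-½ + O) (h(O, A) = (A + (-6)²)/(O + (½)/(-1)) = (A + 36)/(O + (½)*(-1)) = (36 + A)/(O - ½) = (36 + A)/(-½ + O))
√(h(69, 17) + 2278) = √(2*(36 + 17)/(-1 + 2*69) + 2278) = √(2*53/(-1 + 138) + 2278) = √(2*53/137 + 2278) = √(2*(1/137)*53 + 2278) = √(106/137 + 2278) = √(312192/137) = 24*√74254/137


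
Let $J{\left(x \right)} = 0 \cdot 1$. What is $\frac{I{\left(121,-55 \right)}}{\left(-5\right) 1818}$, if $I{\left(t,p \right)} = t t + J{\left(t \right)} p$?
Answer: $- \frac{14641}{9090} \approx -1.6107$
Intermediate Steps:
$J{\left(x \right)} = 0$
$I{\left(t,p \right)} = t^{2}$ ($I{\left(t,p \right)} = t t + 0 p = t^{2} + 0 = t^{2}$)
$\frac{I{\left(121,-55 \right)}}{\left(-5\right) 1818} = \frac{121^{2}}{\left(-5\right) 1818} = \frac{14641}{-9090} = 14641 \left(- \frac{1}{9090}\right) = - \frac{14641}{9090}$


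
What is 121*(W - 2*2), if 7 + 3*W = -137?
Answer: -6292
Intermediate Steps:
W = -48 (W = -7/3 + (⅓)*(-137) = -7/3 - 137/3 = -48)
121*(W - 2*2) = 121*(-48 - 2*2) = 121*(-48 - 4) = 121*(-52) = -6292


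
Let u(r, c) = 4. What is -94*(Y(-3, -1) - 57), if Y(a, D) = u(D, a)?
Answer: 4982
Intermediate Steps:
Y(a, D) = 4
-94*(Y(-3, -1) - 57) = -94*(4 - 57) = -94*(-53) = 4982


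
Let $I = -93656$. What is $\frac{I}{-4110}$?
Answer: $\frac{46828}{2055} \approx 22.787$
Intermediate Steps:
$\frac{I}{-4110} = - \frac{93656}{-4110} = \left(-93656\right) \left(- \frac{1}{4110}\right) = \frac{46828}{2055}$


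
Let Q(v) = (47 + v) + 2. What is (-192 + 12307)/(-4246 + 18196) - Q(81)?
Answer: -360277/2790 ≈ -129.13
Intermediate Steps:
Q(v) = 49 + v
(-192 + 12307)/(-4246 + 18196) - Q(81) = (-192 + 12307)/(-4246 + 18196) - (49 + 81) = 12115/13950 - 1*130 = 12115*(1/13950) - 130 = 2423/2790 - 130 = -360277/2790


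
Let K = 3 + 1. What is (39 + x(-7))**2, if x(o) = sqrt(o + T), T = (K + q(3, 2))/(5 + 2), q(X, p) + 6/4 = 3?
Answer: (546 + I*sqrt(1218))**2/196 ≈ 1514.8 + 194.44*I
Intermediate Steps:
q(X, p) = 3/2 (q(X, p) = -3/2 + 3 = 3/2)
K = 4
T = 11/14 (T = (4 + 3/2)/(5 + 2) = (11/2)/7 = (11/2)*(1/7) = 11/14 ≈ 0.78571)
x(o) = sqrt(11/14 + o) (x(o) = sqrt(o + 11/14) = sqrt(11/14 + o))
(39 + x(-7))**2 = (39 + sqrt(154 + 196*(-7))/14)**2 = (39 + sqrt(154 - 1372)/14)**2 = (39 + sqrt(-1218)/14)**2 = (39 + (I*sqrt(1218))/14)**2 = (39 + I*sqrt(1218)/14)**2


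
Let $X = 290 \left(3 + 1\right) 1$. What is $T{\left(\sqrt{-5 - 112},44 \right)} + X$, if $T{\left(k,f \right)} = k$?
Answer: $1160 + 3 i \sqrt{13} \approx 1160.0 + 10.817 i$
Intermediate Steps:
$X = 1160$ ($X = 290 \cdot 4 \cdot 1 = 290 \cdot 4 = 1160$)
$T{\left(\sqrt{-5 - 112},44 \right)} + X = \sqrt{-5 - 112} + 1160 = \sqrt{-117} + 1160 = 3 i \sqrt{13} + 1160 = 1160 + 3 i \sqrt{13}$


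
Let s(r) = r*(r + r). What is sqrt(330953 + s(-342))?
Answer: sqrt(564881) ≈ 751.59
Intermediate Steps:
s(r) = 2*r**2 (s(r) = r*(2*r) = 2*r**2)
sqrt(330953 + s(-342)) = sqrt(330953 + 2*(-342)**2) = sqrt(330953 + 2*116964) = sqrt(330953 + 233928) = sqrt(564881)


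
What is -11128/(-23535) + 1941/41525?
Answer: 101554327/195458175 ≈ 0.51957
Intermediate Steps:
-11128/(-23535) + 1941/41525 = -11128*(-1/23535) + 1941*(1/41525) = 11128/23535 + 1941/41525 = 101554327/195458175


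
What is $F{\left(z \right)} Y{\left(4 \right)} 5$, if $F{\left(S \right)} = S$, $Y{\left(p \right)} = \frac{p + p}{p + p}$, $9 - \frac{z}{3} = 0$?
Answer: $135$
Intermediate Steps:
$z = 27$ ($z = 27 - 0 = 27 + 0 = 27$)
$Y{\left(p \right)} = 1$ ($Y{\left(p \right)} = \frac{2 p}{2 p} = 2 p \frac{1}{2 p} = 1$)
$F{\left(z \right)} Y{\left(4 \right)} 5 = 27 \cdot 1 \cdot 5 = 27 \cdot 5 = 135$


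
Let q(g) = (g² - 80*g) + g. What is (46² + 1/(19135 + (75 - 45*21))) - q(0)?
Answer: 38648741/18265 ≈ 2116.0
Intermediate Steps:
q(g) = g² - 79*g
(46² + 1/(19135 + (75 - 45*21))) - q(0) = (46² + 1/(19135 + (75 - 45*21))) - 0*(-79 + 0) = (2116 + 1/(19135 + (75 - 945))) - 0*(-79) = (2116 + 1/(19135 - 870)) - 1*0 = (2116 + 1/18265) + 0 = 38648741/18265 + 0 = 38648741/18265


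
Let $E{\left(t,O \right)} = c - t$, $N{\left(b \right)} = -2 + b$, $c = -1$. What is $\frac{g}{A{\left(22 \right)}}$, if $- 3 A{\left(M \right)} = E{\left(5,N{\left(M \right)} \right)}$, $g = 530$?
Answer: $265$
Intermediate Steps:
$E{\left(t,O \right)} = -1 - t$
$A{\left(M \right)} = 2$ ($A{\left(M \right)} = - \frac{-1 - 5}{3} = \left(- \frac{1}{3}\right) \left(-6\right) = 2$)
$\frac{g}{A{\left(22 \right)}} = \frac{530}{2} = 530 \cdot \frac{1}{2} = 265$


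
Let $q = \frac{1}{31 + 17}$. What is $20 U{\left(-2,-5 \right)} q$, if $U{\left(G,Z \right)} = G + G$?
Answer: $- \frac{5}{3} \approx -1.6667$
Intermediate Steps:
$U{\left(G,Z \right)} = 2 G$
$q = \frac{1}{48} \approx 0.020833$
$20 U{\left(-2,-5 \right)} q = 20 \cdot 2 \left(-2\right) \frac{1}{48} = 20 \left(-4\right) \frac{1}{48} = \left(-80\right) \frac{1}{48} = - \frac{5}{3}$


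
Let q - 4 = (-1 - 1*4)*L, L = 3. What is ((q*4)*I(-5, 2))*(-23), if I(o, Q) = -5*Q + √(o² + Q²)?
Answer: -10120 + 1012*√29 ≈ -4670.2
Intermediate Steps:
I(o, Q) = √(Q² + o²) - 5*Q (I(o, Q) = -5*Q + √(Q² + o²) = √(Q² + o²) - 5*Q)
q = -11 (q = 4 + (-1 - 1*4)*3 = 4 + (-1 - 4)*3 = 4 - 5*3 = 4 - 15 = -11)
((q*4)*I(-5, 2))*(-23) = ((-11*4)*(√(2² + (-5)²) - 5*2))*(-23) = -44*(√(4 + 25) - 10)*(-23) = -44*(√29 - 10)*(-23) = -44*(-10 + √29)*(-23) = (440 - 44*√29)*(-23) = -10120 + 1012*√29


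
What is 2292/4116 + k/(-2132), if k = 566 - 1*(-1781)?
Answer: -397809/731276 ≈ -0.54399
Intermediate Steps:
k = 2347 (k = 566 + 1781 = 2347)
2292/4116 + k/(-2132) = 2292/4116 + 2347/(-2132) = 2292*(1/4116) + 2347*(-1/2132) = 191/343 - 2347/2132 = -397809/731276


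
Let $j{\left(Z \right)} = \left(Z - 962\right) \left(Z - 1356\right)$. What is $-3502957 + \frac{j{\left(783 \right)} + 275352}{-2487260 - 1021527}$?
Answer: $- \frac{12291130361078}{3508787} \approx -3.503 \cdot 10^{6}$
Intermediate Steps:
$j{\left(Z \right)} = \left(-1356 + Z\right) \left(-962 + Z\right)$ ($j{\left(Z \right)} = \left(-962 + Z\right) \left(-1356 + Z\right) = \left(-1356 + Z\right) \left(-962 + Z\right)$)
$-3502957 + \frac{j{\left(783 \right)} + 275352}{-2487260 - 1021527} = -3502957 + \frac{\left(1304472 + 783^{2} - 1814994\right) + 275352}{-2487260 - 1021527} = -3502957 + \frac{\left(1304472 + 613089 - 1814994\right) + 275352}{-3508787} = -3502957 + \left(102567 + 275352\right) \left(- \frac{1}{3508787}\right) = -3502957 + 377919 \left(- \frac{1}{3508787}\right) = -3502957 - \frac{377919}{3508787} = - \frac{12291130361078}{3508787}$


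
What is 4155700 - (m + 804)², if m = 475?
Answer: 2519859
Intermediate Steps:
4155700 - (m + 804)² = 4155700 - (475 + 804)² = 4155700 - 1*1279² = 4155700 - 1*1635841 = 4155700 - 1635841 = 2519859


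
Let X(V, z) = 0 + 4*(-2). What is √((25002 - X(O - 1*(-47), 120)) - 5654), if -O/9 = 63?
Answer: 2*√4839 ≈ 139.13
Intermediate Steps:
O = -567 (O = -9*63 = -567)
X(V, z) = -8 (X(V, z) = 0 - 8 = -8)
√((25002 - X(O - 1*(-47), 120)) - 5654) = √((25002 - 1*(-8)) - 5654) = √((25002 + 8) - 5654) = √(25010 - 5654) = √19356 = 2*√4839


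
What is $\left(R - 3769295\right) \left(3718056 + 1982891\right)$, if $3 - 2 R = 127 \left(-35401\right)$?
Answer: $-8673021699510$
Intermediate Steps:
$R = 2247965$ ($R = \frac{3}{2} - \frac{127 \left(-35401\right)}{2} = \frac{3}{2} - - \frac{4495927}{2} = \frac{3}{2} + \frac{4495927}{2} = 2247965$)
$\left(R - 3769295\right) \left(3718056 + 1982891\right) = \left(2247965 - 3769295\right) \left(3718056 + 1982891\right) = \left(-1521330\right) 5700947 = -8673021699510$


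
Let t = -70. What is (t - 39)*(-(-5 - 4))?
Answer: -981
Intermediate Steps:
(t - 39)*(-(-5 - 4)) = (-70 - 39)*(-(-5 - 4)) = -(-109)*(-9) = -109*9 = -981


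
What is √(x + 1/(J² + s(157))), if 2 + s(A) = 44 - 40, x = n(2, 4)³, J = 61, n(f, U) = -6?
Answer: I*√2993913741/3723 ≈ 14.697*I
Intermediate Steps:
x = -216 (x = (-6)³ = -216)
s(A) = 2 (s(A) = -2 + (44 - 40) = -2 + 4 = 2)
√(x + 1/(J² + s(157))) = √(-216 + 1/(61² + 2)) = √(-216 + 1/(3721 + 2)) = √(-216 + 1/3723) = √(-804167/3723) = I*√2993913741/3723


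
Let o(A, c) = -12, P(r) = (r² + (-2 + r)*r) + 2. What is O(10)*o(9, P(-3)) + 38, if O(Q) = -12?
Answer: 182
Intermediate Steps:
P(r) = 2 + r² + r*(-2 + r) (P(r) = (r² + r*(-2 + r)) + 2 = 2 + r² + r*(-2 + r))
O(10)*o(9, P(-3)) + 38 = -12*(-12) + 38 = 144 + 38 = 182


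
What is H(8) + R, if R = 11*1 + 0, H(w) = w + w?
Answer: 27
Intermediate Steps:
H(w) = 2*w
R = 11 (R = 11 + 0 = 11)
H(8) + R = 2*8 + 11 = 16 + 11 = 27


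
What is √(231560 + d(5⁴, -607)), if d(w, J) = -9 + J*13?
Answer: 2*√55915 ≈ 472.93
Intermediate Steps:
d(w, J) = -9 + 13*J
√(231560 + d(5⁴, -607)) = √(231560 + (-9 + 13*(-607))) = √(231560 + (-9 - 7891)) = √(231560 - 7900) = √223660 = 2*√55915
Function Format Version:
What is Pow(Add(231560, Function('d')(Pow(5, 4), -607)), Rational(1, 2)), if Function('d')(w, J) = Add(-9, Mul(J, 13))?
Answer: Mul(2, Pow(55915, Rational(1, 2))) ≈ 472.93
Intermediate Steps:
Function('d')(w, J) = Add(-9, Mul(13, J))
Pow(Add(231560, Function('d')(Pow(5, 4), -607)), Rational(1, 2)) = Pow(Add(231560, Add(-9, Mul(13, -607))), Rational(1, 2)) = Pow(Add(231560, Add(-9, -7891)), Rational(1, 2)) = Pow(Add(231560, -7900), Rational(1, 2)) = Pow(223660, Rational(1, 2)) = Mul(2, Pow(55915, Rational(1, 2)))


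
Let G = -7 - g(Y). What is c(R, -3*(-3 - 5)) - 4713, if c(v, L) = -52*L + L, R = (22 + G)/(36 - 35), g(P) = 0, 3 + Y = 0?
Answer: -5937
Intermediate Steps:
Y = -3 (Y = -3 + 0 = -3)
G = -7 (G = -7 - 1*0 = -7 + 0 = -7)
R = 15 (R = (22 - 7)/(36 - 35) = 15/1 = 15*1 = 15)
c(v, L) = -51*L
c(R, -3*(-3 - 5)) - 4713 = -(-153)*(-3 - 5) - 4713 = -(-153)*(-8) - 4713 = -51*24 - 4713 = -1224 - 4713 = -5937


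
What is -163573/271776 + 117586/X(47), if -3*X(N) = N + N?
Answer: -47943267035/12773472 ≈ -3753.3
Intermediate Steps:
X(N) = -2*N/3 (X(N) = -(N + N)/3 = -2*N/3)
-163573/271776 + 117586/X(47) = -163573/271776 + 117586/((-⅔*47)) = -163573*1/271776 + 117586/(-94/3) = -163573/271776 + 117586*(-3/94) = -163573/271776 - 176379/47 = -47943267035/12773472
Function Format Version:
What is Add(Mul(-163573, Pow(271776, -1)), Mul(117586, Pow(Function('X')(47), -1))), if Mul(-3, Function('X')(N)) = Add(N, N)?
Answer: Rational(-47943267035, 12773472) ≈ -3753.3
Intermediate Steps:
Function('X')(N) = Mul(Rational(-2, 3), N) (Function('X')(N) = Mul(Rational(-1, 3), Add(N, N)) = Mul(Rational(-1, 3), Mul(2, N)) = Mul(Rational(-2, 3), N))
Add(Mul(-163573, Pow(271776, -1)), Mul(117586, Pow(Function('X')(47), -1))) = Add(Mul(-163573, Pow(271776, -1)), Mul(117586, Pow(Mul(Rational(-2, 3), 47), -1))) = Add(Mul(-163573, Rational(1, 271776)), Mul(117586, Pow(Rational(-94, 3), -1))) = Add(Rational(-163573, 271776), Mul(117586, Rational(-3, 94))) = Add(Rational(-163573, 271776), Rational(-176379, 47)) = Rational(-47943267035, 12773472)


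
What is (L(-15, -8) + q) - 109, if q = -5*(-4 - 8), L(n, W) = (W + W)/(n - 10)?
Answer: -1209/25 ≈ -48.360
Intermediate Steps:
L(n, W) = 2*W/(-10 + n) (L(n, W) = (2*W)/(-10 + n) = 2*W/(-10 + n))
q = 60 (q = -5*(-12) = 60)
(L(-15, -8) + q) - 109 = (2*(-8)/(-10 - 15) + 60) - 109 = (2*(-8)/(-25) + 60) - 109 = (2*(-8)*(-1/25) + 60) - 109 = (16/25 + 60) - 109 = 1516/25 - 109 = -1209/25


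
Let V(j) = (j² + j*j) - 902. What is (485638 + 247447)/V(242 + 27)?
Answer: 146617/28764 ≈ 5.0972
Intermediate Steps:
V(j) = -902 + 2*j² (V(j) = (j² + j²) - 902 = 2*j² - 902 = -902 + 2*j²)
(485638 + 247447)/V(242 + 27) = (485638 + 247447)/(-902 + 2*(242 + 27)²) = 733085/(-902 + 2*269²) = 733085/(-902 + 2*72361) = 733085/(-902 + 144722) = 733085/143820 = 733085*(1/143820) = 146617/28764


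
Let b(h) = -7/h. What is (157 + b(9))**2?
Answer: 1976836/81 ≈ 24405.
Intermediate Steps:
(157 + b(9))**2 = (157 - 7/9)**2 = (1406/9)**2 = 1976836/81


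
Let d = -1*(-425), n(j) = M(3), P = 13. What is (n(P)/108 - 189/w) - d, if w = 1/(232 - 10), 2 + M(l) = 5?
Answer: -1525787/36 ≈ -42383.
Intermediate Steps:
M(l) = 3 (M(l) = -2 + 5 = 3)
n(j) = 3
w = 1/222 ≈ 0.0045045
d = 425
(n(P)/108 - 189/w) - d = (3/108 - 189/1/222) - 1*425 = (3*(1/108) - 189*222) - 425 = (1/36 - 41958) - 425 = -1510487/36 - 425 = -1525787/36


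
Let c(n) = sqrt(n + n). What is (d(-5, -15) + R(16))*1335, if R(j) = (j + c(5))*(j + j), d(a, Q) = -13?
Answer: 666165 + 42720*sqrt(10) ≈ 8.0126e+5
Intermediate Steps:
c(n) = sqrt(2)*sqrt(n) (c(n) = sqrt(2*n) = sqrt(2)*sqrt(n))
R(j) = 2*j*(j + sqrt(10)) (R(j) = (j + sqrt(2)*sqrt(5))*(j + j) = (j + sqrt(10))*(2*j) = 2*j*(j + sqrt(10)))
(d(-5, -15) + R(16))*1335 = (-13 + 2*16*(16 + sqrt(10)))*1335 = (-13 + (512 + 32*sqrt(10)))*1335 = (499 + 32*sqrt(10))*1335 = 666165 + 42720*sqrt(10)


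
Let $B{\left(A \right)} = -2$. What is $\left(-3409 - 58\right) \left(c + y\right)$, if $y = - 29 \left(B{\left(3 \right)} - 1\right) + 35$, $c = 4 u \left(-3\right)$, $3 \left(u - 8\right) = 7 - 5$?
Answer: $-62406$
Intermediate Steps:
$u = \frac{26}{3}$ ($u = 8 + \frac{7 - 5}{3} = 8 + \frac{1}{3} \cdot 2 = 8 + \frac{2}{3} = \frac{26}{3} \approx 8.6667$)
$c = -104$ ($c = 4 \cdot \frac{26}{3} \left(-3\right) = \frac{104}{3} \left(-3\right) = -104$)
$y = 122$ ($y = - 29 \left(-2 - 1\right) + 35 = \left(-29\right) \left(-3\right) + 35 = 87 + 35 = 122$)
$\left(-3409 - 58\right) \left(c + y\right) = \left(-3409 - 58\right) \left(-104 + 122\right) = \left(-3467\right) 18 = -62406$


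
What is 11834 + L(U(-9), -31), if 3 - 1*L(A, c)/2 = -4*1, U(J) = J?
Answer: 11848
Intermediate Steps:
L(A, c) = 14 (L(A, c) = 6 - (-8) = 6 - 2*(-4) = 6 + 8 = 14)
11834 + L(U(-9), -31) = 11834 + 14 = 11848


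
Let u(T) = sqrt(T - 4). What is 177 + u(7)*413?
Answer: 177 + 413*sqrt(3) ≈ 892.34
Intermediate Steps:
u(T) = sqrt(-4 + T)
177 + u(7)*413 = 177 + sqrt(-4 + 7)*413 = 177 + sqrt(3)*413 = 177 + 413*sqrt(3)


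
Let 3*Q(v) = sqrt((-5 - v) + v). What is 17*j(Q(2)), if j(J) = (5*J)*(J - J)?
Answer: 0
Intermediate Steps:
Q(v) = I*sqrt(5)/3 (Q(v) = sqrt((-5 - v) + v)/3 = sqrt(-5)/3 = (I*sqrt(5))/3 = I*sqrt(5)/3)
j(J) = 0 (j(J) = (5*J)*0 = 0)
17*j(Q(2)) = 17*0 = 0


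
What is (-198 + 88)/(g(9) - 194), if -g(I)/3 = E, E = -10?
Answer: 55/82 ≈ 0.67073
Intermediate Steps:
g(I) = 30 (g(I) = -3*(-10) = 30)
(-198 + 88)/(g(9) - 194) = (-198 + 88)/(30 - 194) = -110/(-164) = -110*(-1/164) = 55/82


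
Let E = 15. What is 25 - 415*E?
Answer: -6200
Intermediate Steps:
25 - 415*E = 25 - 415*15 = 25 - 6225 = -6200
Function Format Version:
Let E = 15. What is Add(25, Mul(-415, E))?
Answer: -6200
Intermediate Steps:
Add(25, Mul(-415, E)) = Add(25, Mul(-415, 15)) = Add(25, -6225) = -6200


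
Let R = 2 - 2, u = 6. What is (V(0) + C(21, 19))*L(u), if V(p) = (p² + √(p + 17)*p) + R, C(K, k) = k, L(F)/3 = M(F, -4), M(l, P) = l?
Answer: 342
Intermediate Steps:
L(F) = 3*F
R = 0
V(p) = p² + p*√(17 + p) (V(p) = (p² + √(p + 17)*p) + 0 = (p² + √(17 + p)*p) + 0 = (p² + p*√(17 + p)) + 0 = p² + p*√(17 + p))
(V(0) + C(21, 19))*L(u) = (0*(0 + √(17 + 0)) + 19)*(3*6) = (0*(0 + √17) + 19)*18 = (0*√17 + 19)*18 = (0 + 19)*18 = 19*18 = 342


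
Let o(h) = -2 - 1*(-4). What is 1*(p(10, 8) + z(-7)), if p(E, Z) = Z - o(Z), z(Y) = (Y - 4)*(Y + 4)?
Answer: 39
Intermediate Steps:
o(h) = 2 (o(h) = -2 + 4 = 2)
z(Y) = (-4 + Y)*(4 + Y)
p(E, Z) = -2 + Z (p(E, Z) = Z - 1*2 = Z - 2 = -2 + Z)
1*(p(10, 8) + z(-7)) = 1*((-2 + 8) + (-16 + (-7)²)) = 1*(6 + (-16 + 49)) = 1*(6 + 33) = 1*39 = 39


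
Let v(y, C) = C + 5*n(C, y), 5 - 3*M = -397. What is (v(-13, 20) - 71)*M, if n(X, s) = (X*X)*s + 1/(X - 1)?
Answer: -66325176/19 ≈ -3.4908e+6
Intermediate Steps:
M = 134 (M = 5/3 - ⅓*(-397) = 5/3 + 397/3 = 134)
n(X, s) = 1/(-1 + X) + s*X² (n(X, s) = X²*s + 1/(-1 + X) = s*X² + 1/(-1 + X) = 1/(-1 + X) + s*X²)
v(y, C) = C + 5*(1 + y*C³ - y*C²)/(-1 + C) (v(y, C) = C + 5*((1 + y*C³ - y*C²)/(-1 + C)) = C + 5*(1 + y*C³ - y*C²)/(-1 + C))
(v(-13, 20) - 71)*M = ((5 + 20*(-1 + 20) - 5*(-13)*20² + 5*(-13)*20³)/(-1 + 20) - 71)*134 = ((5 + 20*19 - 5*(-13)*400 + 5*(-13)*8000)/19 - 71)*134 = ((5 + 380 + 26000 - 520000)/19 - 71)*134 = ((1/19)*(-493615) - 71)*134 = (-493615/19 - 71)*134 = -494964/19*134 = -66325176/19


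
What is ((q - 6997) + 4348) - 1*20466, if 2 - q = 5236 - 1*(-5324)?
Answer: -33673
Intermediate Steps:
q = -10558 (q = 2 - (5236 - 1*(-5324)) = 2 - (5236 + 5324) = 2 - 1*10560 = 2 - 10560 = -10558)
((q - 6997) + 4348) - 1*20466 = ((-10558 - 6997) + 4348) - 1*20466 = (-17555 + 4348) - 20466 = -13207 - 20466 = -33673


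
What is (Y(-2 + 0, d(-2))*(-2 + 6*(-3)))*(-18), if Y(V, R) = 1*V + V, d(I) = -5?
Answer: -1440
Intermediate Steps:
Y(V, R) = 2*V (Y(V, R) = V + V = 2*V)
(Y(-2 + 0, d(-2))*(-2 + 6*(-3)))*(-18) = ((2*(-2 + 0))*(-2 + 6*(-3)))*(-18) = ((2*(-2))*(-2 - 18))*(-18) = -4*(-20)*(-18) = 80*(-18) = -1440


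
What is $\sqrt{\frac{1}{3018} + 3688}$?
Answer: $\frac{\sqrt{33591501930}}{3018} \approx 60.729$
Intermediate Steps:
$\sqrt{\frac{1}{3018} + 3688} = \sqrt{\frac{11130385}{3018}} = \frac{\sqrt{33591501930}}{3018}$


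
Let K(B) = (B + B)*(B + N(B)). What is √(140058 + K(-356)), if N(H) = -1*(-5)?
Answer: 3*√43330 ≈ 624.48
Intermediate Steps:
N(H) = 5
K(B) = 2*B*(5 + B) (K(B) = (B + B)*(B + 5) = (2*B)*(5 + B) = 2*B*(5 + B))
√(140058 + K(-356)) = √(140058 + 2*(-356)*(5 - 356)) = √(140058 + 2*(-356)*(-351)) = √(140058 + 249912) = √389970 = 3*√43330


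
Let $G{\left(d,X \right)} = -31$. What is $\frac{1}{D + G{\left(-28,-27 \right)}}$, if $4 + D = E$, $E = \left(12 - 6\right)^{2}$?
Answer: $1$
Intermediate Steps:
$E = 36$ ($E = 6^{2} = 36$)
$D = 32$ ($D = -4 + 36 = 32$)
$\frac{1}{D + G{\left(-28,-27 \right)}} = \frac{1}{32 - 31} = 1^{-1} = 1$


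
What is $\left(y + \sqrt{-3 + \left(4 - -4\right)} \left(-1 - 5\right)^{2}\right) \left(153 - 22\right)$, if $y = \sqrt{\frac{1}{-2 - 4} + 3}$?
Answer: $4716 \sqrt{5} + \frac{131 \sqrt{102}}{6} \approx 10766.0$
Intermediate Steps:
$y = \frac{\sqrt{102}}{6}$ ($y = \sqrt{\frac{1}{-6} + 3} = \sqrt{- \frac{1}{6} + 3} = \sqrt{\frac{17}{6}} = \frac{\sqrt{102}}{6} \approx 1.6833$)
$\left(y + \sqrt{-3 + \left(4 - -4\right)} \left(-1 - 5\right)^{2}\right) \left(153 - 22\right) = \left(\frac{\sqrt{102}}{6} + \sqrt{-3 + \left(4 - -4\right)} \left(-1 - 5\right)^{2}\right) \left(153 - 22\right) = \left(\frac{\sqrt{102}}{6} + \sqrt{-3 + \left(4 + 4\right)} \left(-6\right)^{2}\right) 131 = \left(\frac{\sqrt{102}}{6} + \sqrt{-3 + 8} \cdot 36\right) 131 = \left(\frac{\sqrt{102}}{6} + \sqrt{5} \cdot 36\right) 131 = \left(\frac{\sqrt{102}}{6} + 36 \sqrt{5}\right) 131 = \left(36 \sqrt{5} + \frac{\sqrt{102}}{6}\right) 131 = 4716 \sqrt{5} + \frac{131 \sqrt{102}}{6}$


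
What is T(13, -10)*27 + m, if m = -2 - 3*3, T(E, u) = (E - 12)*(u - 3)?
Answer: -362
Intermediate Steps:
T(E, u) = (-12 + E)*(-3 + u)
m = -11 (m = -2 - 9 = -11)
T(13, -10)*27 + m = (36 - 12*(-10) - 3*13 + 13*(-10))*27 - 11 = (36 + 120 - 39 - 130)*27 - 11 = -13*27 - 11 = -351 - 11 = -362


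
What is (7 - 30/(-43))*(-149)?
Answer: -49319/43 ≈ -1147.0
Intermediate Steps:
(7 - 30/(-43))*(-149) = (7 - 30*(-1/43))*(-149) = (7 + 30/43)*(-149) = (331/43)*(-149) = -49319/43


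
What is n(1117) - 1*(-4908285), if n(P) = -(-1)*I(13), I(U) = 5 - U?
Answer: 4908277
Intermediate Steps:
n(P) = -8 (n(P) = -(-1)*(5 - 1*13) = -(-1)*(5 - 13) = -(-1)*(-8) = -1*8 = -8)
n(1117) - 1*(-4908285) = -8 - 1*(-4908285) = -8 + 4908285 = 4908277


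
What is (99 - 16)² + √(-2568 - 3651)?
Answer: 6889 + 3*I*√691 ≈ 6889.0 + 78.861*I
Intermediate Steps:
(99 - 16)² + √(-2568 - 3651) = 83² + √(-6219) = 6889 + 3*I*√691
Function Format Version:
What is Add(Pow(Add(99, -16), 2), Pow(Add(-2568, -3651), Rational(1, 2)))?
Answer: Add(6889, Mul(3, I, Pow(691, Rational(1, 2)))) ≈ Add(6889.0, Mul(78.861, I))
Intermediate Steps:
Add(Pow(Add(99, -16), 2), Pow(Add(-2568, -3651), Rational(1, 2))) = Add(Pow(83, 2), Pow(-6219, Rational(1, 2))) = Add(6889, Mul(3, I, Pow(691, Rational(1, 2))))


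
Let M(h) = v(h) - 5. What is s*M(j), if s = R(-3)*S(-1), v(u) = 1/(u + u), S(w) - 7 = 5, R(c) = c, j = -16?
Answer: 1449/8 ≈ 181.13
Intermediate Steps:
S(w) = 12 (S(w) = 7 + 5 = 12)
v(u) = 1/(2*u)
s = -36 (s = -3*12 = -36)
M(h) = -5 + 1/(2*h) (M(h) = 1/(2*h) - 5 = -5 + 1/(2*h))
s*M(j) = -36*(-5 + (½)/(-16)) = -36*(-5 + (½)*(-1/16)) = -36*(-5 - 1/32) = -36*(-161/32) = 1449/8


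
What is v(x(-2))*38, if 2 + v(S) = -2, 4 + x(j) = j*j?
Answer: -152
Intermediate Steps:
x(j) = -4 + j² (x(j) = -4 + j*j = -4 + j²)
v(S) = -4 (v(S) = -2 - 2 = -4)
v(x(-2))*38 = -4*38 = -152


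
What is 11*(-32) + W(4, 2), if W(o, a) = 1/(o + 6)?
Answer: -3519/10 ≈ -351.90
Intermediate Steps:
W(o, a) = 1/(6 + o)
11*(-32) + W(4, 2) = 11*(-32) + 1/(6 + 4) = -352 + 1/10 = -352 + ⅒ = -3519/10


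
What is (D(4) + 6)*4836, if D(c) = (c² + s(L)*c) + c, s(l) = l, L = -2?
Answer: 87048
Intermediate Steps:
D(c) = c² - c (D(c) = (c² - 2*c) + c = c² - c)
(D(4) + 6)*4836 = (4*(-1 + 4) + 6)*4836 = (4*3 + 6)*4836 = (12 + 6)*4836 = 18*4836 = 87048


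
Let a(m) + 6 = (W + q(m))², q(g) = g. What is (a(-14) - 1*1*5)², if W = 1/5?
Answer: 20124196/625 ≈ 32199.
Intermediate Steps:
W = ⅕ ≈ 0.20000
a(m) = -6 + (⅕ + m)²
(a(-14) - 1*1*5)² = ((-6 + (1 + 5*(-14))²/25) - 1*1*5)² = ((-6 + (1 - 70)²/25) - 1*5)² = ((-6 + (1/25)*(-69)²) - 5)² = ((-6 + (1/25)*4761) - 5)² = ((-6 + 4761/25) - 5)² = (4611/25 - 5)² = (4486/25)² = 20124196/625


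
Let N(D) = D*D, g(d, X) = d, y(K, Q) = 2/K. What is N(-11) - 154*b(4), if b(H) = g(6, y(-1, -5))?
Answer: -803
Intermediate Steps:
b(H) = 6
N(D) = D**2
N(-11) - 154*b(4) = (-11)**2 - 154*6 = 121 - 924 = -803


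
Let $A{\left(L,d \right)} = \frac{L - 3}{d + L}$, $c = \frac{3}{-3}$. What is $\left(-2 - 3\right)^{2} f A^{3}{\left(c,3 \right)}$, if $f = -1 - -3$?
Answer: $-400$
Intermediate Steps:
$c = -1$ ($c = 3 \left(- \frac{1}{3}\right) = -1$)
$A{\left(L,d \right)} = \frac{-3 + L}{L + d}$
$f = 2$ ($f = -1 + 3 = 2$)
$\left(-2 - 3\right)^{2} f A^{3}{\left(c,3 \right)} = \left(-2 - 3\right)^{2} \cdot 2 \left(\frac{-3 - 1}{-1 + 3}\right)^{3} = \left(-5\right)^{2} \cdot 2 \left(\frac{1}{2} \left(-4\right)\right)^{3} = 25 \cdot 2 \left(\frac{1}{2} \left(-4\right)\right)^{3} = 50 \left(-2\right)^{3} = 50 \left(-8\right) = -400$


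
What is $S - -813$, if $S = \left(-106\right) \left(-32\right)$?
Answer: $4205$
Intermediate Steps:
$S = 3392$
$S - -813 = 3392 - -813 = 3392 + 813 = 4205$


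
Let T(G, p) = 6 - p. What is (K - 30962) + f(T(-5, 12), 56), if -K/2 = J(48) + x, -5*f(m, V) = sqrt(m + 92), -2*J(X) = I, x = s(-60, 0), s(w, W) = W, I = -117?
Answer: -31079 - sqrt(86)/5 ≈ -31081.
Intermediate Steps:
x = 0
J(X) = 117/2 (J(X) = -1/2*(-117) = 117/2)
f(m, V) = -sqrt(92 + m)/5 (f(m, V) = -sqrt(m + 92)/5 = -sqrt(92 + m)/5)
K = -117 (K = -2*(117/2 + 0) = -2*117/2 = -117)
(K - 30962) + f(T(-5, 12), 56) = (-117 - 30962) - sqrt(92 + (6 - 1*12))/5 = -31079 - sqrt(92 + (6 - 12))/5 = -31079 - sqrt(92 - 6)/5 = -31079 - sqrt(86)/5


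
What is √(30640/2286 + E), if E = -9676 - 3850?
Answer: 7*I*√40030654/381 ≈ 116.24*I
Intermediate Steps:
E = -13526
√(30640/2286 + E) = √(30640/2286 - 13526) = √(30640*(1/2286) - 13526) = √(15320/1143 - 13526) = √(-15444898/1143) = 7*I*√40030654/381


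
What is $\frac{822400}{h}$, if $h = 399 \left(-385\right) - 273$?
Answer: $- \frac{25700}{4809} \approx -5.3441$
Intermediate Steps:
$h = -153888$ ($h = -153615 - 273 = -153888$)
$\frac{822400}{h} = \frac{822400}{-153888} = 822400 \left(- \frac{1}{153888}\right) = - \frac{25700}{4809}$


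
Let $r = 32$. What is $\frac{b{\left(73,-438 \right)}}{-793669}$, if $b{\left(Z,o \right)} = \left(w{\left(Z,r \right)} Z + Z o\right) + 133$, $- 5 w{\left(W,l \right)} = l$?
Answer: $\frac{161541}{3968345} \approx 0.040707$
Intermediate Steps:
$w{\left(W,l \right)} = - \frac{l}{5}$
$b{\left(Z,o \right)} = 133 - \frac{32 Z}{5} + Z o$ ($b{\left(Z,o \right)} = \left(\left(- \frac{1}{5}\right) 32 Z + Z o\right) + 133 = \left(- \frac{32 Z}{5} + Z o\right) + 133 = 133 - \frac{32 Z}{5} + Z o$)
$\frac{b{\left(73,-438 \right)}}{-793669} = \frac{133 - \frac{2336}{5} + 73 \left(-438\right)}{-793669} = \left(133 - \frac{2336}{5} - 31974\right) \left(- \frac{1}{793669}\right) = \left(- \frac{161541}{5}\right) \left(- \frac{1}{793669}\right) = \frac{161541}{3968345}$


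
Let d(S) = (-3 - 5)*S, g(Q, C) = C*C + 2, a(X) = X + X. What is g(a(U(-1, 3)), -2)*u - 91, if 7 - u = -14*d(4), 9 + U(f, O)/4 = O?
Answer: -2737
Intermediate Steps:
U(f, O) = -36 + 4*O
a(X) = 2*X
g(Q, C) = 2 + C**2 (g(Q, C) = C**2 + 2 = 2 + C**2)
d(S) = -8*S
u = -441 (u = 7 - (-14)*(-8*4) = 7 - (-14)*(-32) = 7 - 1*448 = 7 - 448 = -441)
g(a(U(-1, 3)), -2)*u - 91 = (2 + (-2)**2)*(-441) - 91 = (2 + 4)*(-441) - 91 = 6*(-441) - 91 = -2646 - 91 = -2737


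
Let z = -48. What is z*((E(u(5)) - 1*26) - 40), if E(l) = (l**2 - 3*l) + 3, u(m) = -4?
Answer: 1680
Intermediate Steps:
E(l) = 3 + l**2 - 3*l
z*((E(u(5)) - 1*26) - 40) = -48*(((3 + (-4)**2 - 3*(-4)) - 1*26) - 40) = -48*(((3 + 16 + 12) - 26) - 40) = -48*((31 - 26) - 40) = -48*(5 - 40) = -48*(-35) = 1680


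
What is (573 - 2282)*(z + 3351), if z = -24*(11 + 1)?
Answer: -5234667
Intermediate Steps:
z = -288 (z = -24*12 = -288)
(573 - 2282)*(z + 3351) = (573 - 2282)*(-288 + 3351) = -1709*3063 = -5234667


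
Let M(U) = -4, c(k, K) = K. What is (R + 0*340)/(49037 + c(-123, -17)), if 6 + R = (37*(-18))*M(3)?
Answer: 443/8170 ≈ 0.054223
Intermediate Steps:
R = 2658 (R = -6 + (37*(-18))*(-4) = -6 - 666*(-4) = -6 + 2664 = 2658)
(R + 0*340)/(49037 + c(-123, -17)) = (2658 + 0*340)/(49037 - 17) = (2658 + 0)/49020 = 2658*(1/49020) = 443/8170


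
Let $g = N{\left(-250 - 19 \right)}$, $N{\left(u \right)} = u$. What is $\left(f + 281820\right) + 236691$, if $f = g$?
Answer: $518242$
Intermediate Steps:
$g = -269$ ($g = -250 - 19 = -269$)
$f = -269$
$\left(f + 281820\right) + 236691 = \left(-269 + 281820\right) + 236691 = 281551 + 236691 = 518242$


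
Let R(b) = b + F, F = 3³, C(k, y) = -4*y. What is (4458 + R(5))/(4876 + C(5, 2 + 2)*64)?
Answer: 2245/1926 ≈ 1.1656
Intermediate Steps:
F = 27
R(b) = 27 + b (R(b) = b + 27 = 27 + b)
(4458 + R(5))/(4876 + C(5, 2 + 2)*64) = (4458 + (27 + 5))/(4876 - 4*(2 + 2)*64) = (4458 + 32)/(4876 - 4*4*64) = 4490/(4876 - 16*64) = 4490/(4876 - 1024) = 4490/3852 = 4490*(1/3852) = 2245/1926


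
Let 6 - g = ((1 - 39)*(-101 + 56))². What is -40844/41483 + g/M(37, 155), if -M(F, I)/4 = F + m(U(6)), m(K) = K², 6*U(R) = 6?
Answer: 60646991557/3152708 ≈ 19236.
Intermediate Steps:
U(R) = 1 (U(R) = (⅙)*6 = 1)
M(F, I) = -4 - 4*F (M(F, I) = -4*(F + 1²) = -4*(F + 1) = -4*(1 + F) = -4 - 4*F)
g = -2924094 (g = 6 - ((1 - 39)*(-101 + 56))² = 6 - (-38*(-45))² = 6 - 1*1710² = 6 - 1*2924100 = 6 - 2924100 = -2924094)
-40844/41483 + g/M(37, 155) = -40844/41483 - 2924094/(-4 - 4*37) = -40844*1/41483 - 2924094/(-4 - 148) = -40844/41483 - 2924094/(-152) = -40844/41483 - 2924094*(-1/152) = -40844/41483 + 1462047/76 = 60646991557/3152708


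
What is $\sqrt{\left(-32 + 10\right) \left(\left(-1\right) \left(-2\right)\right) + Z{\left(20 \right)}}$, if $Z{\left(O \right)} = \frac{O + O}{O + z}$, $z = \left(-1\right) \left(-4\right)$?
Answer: $\frac{i \sqrt{381}}{3} \approx 6.5064 i$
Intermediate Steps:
$z = 4$
$Z{\left(O \right)} = \frac{2 O}{4 + O}$ ($Z{\left(O \right)} = \frac{O + O}{O + 4} = \frac{2 O}{4 + O}$)
$\sqrt{\left(-32 + 10\right) \left(\left(-1\right) \left(-2\right)\right) + Z{\left(20 \right)}} = \sqrt{\left(-32 + 10\right) \left(\left(-1\right) \left(-2\right)\right) + 2 \cdot 20 \frac{1}{4 + 20}} = \sqrt{\left(-22\right) 2 + 2 \cdot 20 \cdot \frac{1}{24}} = \sqrt{-44 + 2 \cdot 20 \cdot \frac{1}{24}} = \sqrt{-44 + \frac{5}{3}} = \sqrt{- \frac{127}{3}} = \frac{i \sqrt{381}}{3}$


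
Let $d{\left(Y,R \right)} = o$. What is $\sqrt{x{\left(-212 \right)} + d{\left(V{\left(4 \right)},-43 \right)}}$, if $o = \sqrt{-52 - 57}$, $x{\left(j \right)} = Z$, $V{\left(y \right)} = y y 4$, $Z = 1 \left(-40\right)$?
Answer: $\sqrt{-40 + i \sqrt{109}} \approx 0.81855 + 6.3773 i$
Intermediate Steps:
$Z = -40$
$V{\left(y \right)} = 4 y^{2}$ ($V{\left(y \right)} = y^{2} \cdot 4 = 4 y^{2}$)
$x{\left(j \right)} = -40$
$o = i \sqrt{109}$ ($o = \sqrt{-109} = i \sqrt{109} \approx 10.44 i$)
$d{\left(Y,R \right)} = i \sqrt{109}$
$\sqrt{x{\left(-212 \right)} + d{\left(V{\left(4 \right)},-43 \right)}} = \sqrt{-40 + i \sqrt{109}}$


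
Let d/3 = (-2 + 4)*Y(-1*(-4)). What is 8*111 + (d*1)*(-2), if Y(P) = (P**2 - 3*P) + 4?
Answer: 792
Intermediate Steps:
Y(P) = 4 + P**2 - 3*P
d = 48 (d = 3*((-2 + 4)*(4 + (-1*(-4))**2 - (-3)*(-4))) = 3*(2*(4 + 4**2 - 3*4)) = 3*(2*(4 + 16 - 12)) = 3*(2*8) = 3*16 = 48)
8*111 + (d*1)*(-2) = 8*111 + (48*1)*(-2) = 888 + 48*(-2) = 888 - 96 = 792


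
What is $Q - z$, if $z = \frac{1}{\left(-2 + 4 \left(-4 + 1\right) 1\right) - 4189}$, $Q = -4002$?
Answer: $- \frac{16820405}{4203} \approx -4002.0$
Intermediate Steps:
$z = - \frac{1}{4203}$ ($z = \frac{1}{\left(-2 + 4 \left(\left(-3\right) 1\right)\right) - 4189} = \frac{1}{\left(-2 + 4 \left(-3\right)\right) - 4189} = \frac{1}{\left(-2 - 12\right) - 4189} = \frac{1}{-14 - 4189} = \frac{1}{-4203} = - \frac{1}{4203} \approx -0.00023793$)
$Q - z = -4002 - - \frac{1}{4203} = -4002 + \frac{1}{4203} = - \frac{16820405}{4203}$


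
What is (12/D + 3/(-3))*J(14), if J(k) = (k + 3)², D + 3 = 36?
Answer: -2023/11 ≈ -183.91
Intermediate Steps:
D = 33 (D = -3 + 36 = 33)
J(k) = (3 + k)²
(12/D + 3/(-3))*J(14) = (12/33 + 3/(-3))*(3 + 14)² = (12*(1/33) + 3*(-⅓))*17² = (4/11 - 1)*289 = -7/11*289 = -2023/11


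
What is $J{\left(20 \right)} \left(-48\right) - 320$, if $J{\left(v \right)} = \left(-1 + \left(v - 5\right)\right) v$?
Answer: $-13760$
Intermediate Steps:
$J{\left(v \right)} = v \left(-6 + v\right)$ ($J{\left(v \right)} = \left(-1 + \left(-5 + v\right)\right) v = \left(-6 + v\right) v = v \left(-6 + v\right)$)
$J{\left(20 \right)} \left(-48\right) - 320 = 20 \left(-6 + 20\right) \left(-48\right) - 320 = 20 \cdot 14 \left(-48\right) - 320 = 280 \left(-48\right) - 320 = -13440 - 320 = -13760$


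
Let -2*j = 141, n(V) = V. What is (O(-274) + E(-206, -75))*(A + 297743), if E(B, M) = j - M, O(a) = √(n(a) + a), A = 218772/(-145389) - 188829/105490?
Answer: 13699378046581407/10224723740 + 1522153116286823*I*√137/2556180935 ≈ 1.3398e+6 + 6.9699e+6*I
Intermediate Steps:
j = -141/2 (j = -½*141 = -141/2 ≈ -70.500)
A = -16843972587/5112361870 (A = 218772*(-1/145389) - 188829*1/105490 = -72924/48463 - 188829/105490 = -16843972587/5112361870 ≈ -3.2948)
O(a) = √2*√a (O(a) = √(a + a) = √(2*a) = √2*√a)
E(B, M) = -141/2 - M
(O(-274) + E(-206, -75))*(A + 297743) = (√2*√(-274) + (-141/2 - 1*(-75)))*(-16843972587/5112361870 + 297743) = (√2*(I*√274) + (-141/2 + 75))*(1522153116286823/5112361870) = (2*I*√137 + 9/2)*(1522153116286823/5112361870) = (9/2 + 2*I*√137)*(1522153116286823/5112361870) = 13699378046581407/10224723740 + 1522153116286823*I*√137/2556180935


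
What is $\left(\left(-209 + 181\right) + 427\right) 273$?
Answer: $108927$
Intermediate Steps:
$\left(\left(-209 + 181\right) + 427\right) 273 = \left(-28 + 427\right) 273 = 399 \cdot 273 = 108927$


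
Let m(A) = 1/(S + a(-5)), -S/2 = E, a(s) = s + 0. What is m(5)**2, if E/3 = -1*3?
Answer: 1/169 ≈ 0.0059172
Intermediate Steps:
a(s) = s
E = -9 (E = 3*(-1*3) = 3*(-3) = -9)
S = 18 (S = -2*(-9) = 18)
m(A) = 1/13 (m(A) = 1/(18 - 5) = 1/13)
m(5)**2 = (1/13)**2 = 1/169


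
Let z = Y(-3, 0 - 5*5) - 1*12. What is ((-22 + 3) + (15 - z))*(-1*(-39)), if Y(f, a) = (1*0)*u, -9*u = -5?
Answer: 312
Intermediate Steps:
u = 5/9 (u = -1/9*(-5) = 5/9 ≈ 0.55556)
Y(f, a) = 0 (Y(f, a) = (1*0)*(5/9) = 0*(5/9) = 0)
z = -12 (z = 0 - 1*12 = 0 - 12 = -12)
((-22 + 3) + (15 - z))*(-1*(-39)) = ((-22 + 3) + (15 - 1*(-12)))*(-1*(-39)) = (-19 + (15 + 12))*39 = (-19 + 27)*39 = 8*39 = 312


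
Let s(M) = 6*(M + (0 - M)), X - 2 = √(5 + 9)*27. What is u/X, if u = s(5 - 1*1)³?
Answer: 0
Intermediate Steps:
X = 2 + 27*√14 (X = 2 + √(5 + 9)*27 = 2 + √14*27 = 2 + 27*√14 ≈ 103.02)
s(M) = 0 (s(M) = 6*(M - M) = 6*0 = 0)
u = 0 (u = 0³ = 0)
u/X = 0/(2 + 27*√14) = 0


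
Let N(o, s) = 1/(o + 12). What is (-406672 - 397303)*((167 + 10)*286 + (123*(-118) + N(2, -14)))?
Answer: -406419814175/14 ≈ -2.9030e+10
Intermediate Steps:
N(o, s) = 1/(12 + o)
(-406672 - 397303)*((167 + 10)*286 + (123*(-118) + N(2, -14))) = (-406672 - 397303)*((167 + 10)*286 + (123*(-118) + 1/(12 + 2))) = -803975*(177*286 + (-14514 + 1/14)) = -803975*(50622 + (-14514 + 1/14)) = -803975*(50622 - 203195/14) = -803975*505513/14 = -406419814175/14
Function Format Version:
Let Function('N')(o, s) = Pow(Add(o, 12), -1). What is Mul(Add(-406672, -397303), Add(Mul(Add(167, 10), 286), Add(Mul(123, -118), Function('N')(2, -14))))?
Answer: Rational(-406419814175, 14) ≈ -2.9030e+10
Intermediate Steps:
Function('N')(o, s) = Pow(Add(12, o), -1)
Mul(Add(-406672, -397303), Add(Mul(Add(167, 10), 286), Add(Mul(123, -118), Function('N')(2, -14)))) = Mul(Add(-406672, -397303), Add(Mul(Add(167, 10), 286), Add(Mul(123, -118), Pow(Add(12, 2), -1)))) = Mul(-803975, Add(Mul(177, 286), Add(-14514, Pow(14, -1)))) = Mul(-803975, Add(50622, Add(-14514, Rational(1, 14)))) = Mul(-803975, Add(50622, Rational(-203195, 14))) = Mul(-803975, Rational(505513, 14)) = Rational(-406419814175, 14)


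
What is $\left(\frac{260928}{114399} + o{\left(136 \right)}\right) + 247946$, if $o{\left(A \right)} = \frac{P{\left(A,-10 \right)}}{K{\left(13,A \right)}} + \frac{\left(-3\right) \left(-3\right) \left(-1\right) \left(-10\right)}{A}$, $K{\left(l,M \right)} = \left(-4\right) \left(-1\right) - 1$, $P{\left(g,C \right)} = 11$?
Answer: $\frac{214317341935}{864348} \approx 2.4795 \cdot 10^{5}$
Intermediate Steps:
$K{\left(l,M \right)} = 3$ ($K{\left(l,M \right)} = 4 - 1 = 3$)
$o{\left(A \right)} = \frac{11}{3} + \frac{90}{A}$ ($o{\left(A \right)} = \frac{11}{3} + \frac{\left(-3\right) \left(-3\right) \left(-1\right) \left(-10\right)}{A} = 11 \cdot \frac{1}{3} + \frac{9 \left(-1\right) \left(-10\right)}{A} = \frac{11}{3} + \frac{\left(-9\right) \left(-10\right)}{A} = \frac{11}{3} + \frac{90}{A}$)
$\left(\frac{260928}{114399} + o{\left(136 \right)}\right) + 247946 = \left(\frac{260928}{114399} + \left(\frac{11}{3} + \frac{90}{136}\right)\right) + 247946 = \left(260928 \cdot \frac{1}{114399} + \left(\frac{11}{3} + 90 \cdot \frac{1}{136}\right)\right) + 247946 = \left(\frac{9664}{4237} + \left(\frac{11}{3} + \frac{45}{68}\right)\right) + 247946 = \left(\frac{9664}{4237} + \frac{883}{204}\right) + 247946 = \frac{5712727}{864348} + 247946 = \frac{214317341935}{864348}$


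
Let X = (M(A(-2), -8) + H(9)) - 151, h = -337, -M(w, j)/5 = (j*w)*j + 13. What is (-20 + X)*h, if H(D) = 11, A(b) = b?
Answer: -139855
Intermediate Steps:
M(w, j) = -65 - 5*w*j**2 (M(w, j) = -5*((j*w)*j + 13) = -5*(w*j**2 + 13) = -5*(13 + w*j**2) = -65 - 5*w*j**2)
X = 435 (X = ((-65 - 5*(-2)*(-8)**2) + 11) - 151 = ((-65 - 5*(-2)*64) + 11) - 151 = ((-65 + 640) + 11) - 151 = (575 + 11) - 151 = 586 - 151 = 435)
(-20 + X)*h = (-20 + 435)*(-337) = 415*(-337) = -139855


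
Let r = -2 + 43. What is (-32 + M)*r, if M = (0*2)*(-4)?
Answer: -1312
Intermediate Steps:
r = 41
M = 0 (M = 0*(-4) = 0)
(-32 + M)*r = (-32 + 0)*41 = -32*41 = -1312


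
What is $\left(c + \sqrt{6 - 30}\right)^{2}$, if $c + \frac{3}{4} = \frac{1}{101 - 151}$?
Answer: $\frac{\left(77 - 200 i \sqrt{6}\right)^{2}}{10000} \approx -23.407 - 7.5444 i$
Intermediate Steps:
$c = - \frac{77}{100}$ ($c = - \frac{3}{4} + \frac{1}{101 - 151} = - \frac{3}{4} + \frac{1}{-50} = - \frac{3}{4} - \frac{1}{50} = - \frac{77}{100} \approx -0.77$)
$\left(c + \sqrt{6 - 30}\right)^{2} = \left(- \frac{77}{100} + \sqrt{6 - 30}\right)^{2} = \left(- \frac{77}{100} + \sqrt{-24}\right)^{2} = \left(- \frac{77}{100} + 2 i \sqrt{6}\right)^{2}$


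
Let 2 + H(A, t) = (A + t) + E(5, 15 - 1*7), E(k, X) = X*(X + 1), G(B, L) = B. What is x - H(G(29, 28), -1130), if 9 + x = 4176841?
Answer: 4177863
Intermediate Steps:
x = 4176832 (x = -9 + 4176841 = 4176832)
E(k, X) = X*(1 + X)
H(A, t) = 70 + A + t (H(A, t) = -2 + ((A + t) + (15 - 1*7)*(1 + (15 - 1*7))) = -2 + ((A + t) + (15 - 7)*(1 + (15 - 7))) = -2 + ((A + t) + 8*(1 + 8)) = -2 + ((A + t) + 8*9) = -2 + ((A + t) + 72) = -2 + (72 + A + t) = 70 + A + t)
x - H(G(29, 28), -1130) = 4176832 - (70 + 29 - 1130) = 4176832 - 1*(-1031) = 4176832 + 1031 = 4177863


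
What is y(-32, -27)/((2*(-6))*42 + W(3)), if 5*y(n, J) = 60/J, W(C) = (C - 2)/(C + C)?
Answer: 8/9069 ≈ 0.00088213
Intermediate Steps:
W(C) = (-2 + C)/(2*C) (W(C) = (-2 + C)/((2*C)) = (-2 + C)*(1/(2*C)) = (-2 + C)/(2*C))
y(n, J) = 12/J (y(n, J) = (60/J)/5 = 12/J)
y(-32, -27)/((2*(-6))*42 + W(3)) = (12/(-27))/((2*(-6))*42 + (½)*(-2 + 3)/3) = (12*(-1/27))/(-12*42 + (½)*(⅓)*1) = -4/(9*(-504 + ⅙)) = -4/(9*(-3023/6)) = -4/9*(-6/3023) = 8/9069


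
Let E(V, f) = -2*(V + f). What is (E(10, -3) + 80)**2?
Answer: 4356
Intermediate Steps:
E(V, f) = -2*V - 2*f
(E(10, -3) + 80)**2 = ((-2*10 - 2*(-3)) + 80)**2 = ((-20 + 6) + 80)**2 = (-14 + 80)**2 = 66**2 = 4356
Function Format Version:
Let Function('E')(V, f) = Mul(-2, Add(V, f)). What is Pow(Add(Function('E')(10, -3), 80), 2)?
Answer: 4356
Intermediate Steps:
Function('E')(V, f) = Add(Mul(-2, V), Mul(-2, f))
Pow(Add(Function('E')(10, -3), 80), 2) = Pow(Add(Add(Mul(-2, 10), Mul(-2, -3)), 80), 2) = Pow(Add(Add(-20, 6), 80), 2) = Pow(Add(-14, 80), 2) = Pow(66, 2) = 4356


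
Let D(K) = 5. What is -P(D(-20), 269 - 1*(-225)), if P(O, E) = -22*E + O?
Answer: 10863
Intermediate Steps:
P(O, E) = O - 22*E
-P(D(-20), 269 - 1*(-225)) = -(5 - 22*(269 - 1*(-225))) = -(5 - 22*(269 + 225)) = -(5 - 22*494) = -(5 - 10868) = -1*(-10863) = 10863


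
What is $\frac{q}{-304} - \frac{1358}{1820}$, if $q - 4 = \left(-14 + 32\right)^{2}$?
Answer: $- \frac{2254}{1235} \approx -1.8251$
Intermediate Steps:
$q = 328$ ($q = 4 + \left(-14 + 32\right)^{2} = 4 + 18^{2} = 4 + 324 = 328$)
$\frac{q}{-304} - \frac{1358}{1820} = \frac{328}{-304} - \frac{1358}{1820} = 328 \left(- \frac{1}{304}\right) - \frac{97}{130} = - \frac{41}{38} - \frac{97}{130} = - \frac{2254}{1235}$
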